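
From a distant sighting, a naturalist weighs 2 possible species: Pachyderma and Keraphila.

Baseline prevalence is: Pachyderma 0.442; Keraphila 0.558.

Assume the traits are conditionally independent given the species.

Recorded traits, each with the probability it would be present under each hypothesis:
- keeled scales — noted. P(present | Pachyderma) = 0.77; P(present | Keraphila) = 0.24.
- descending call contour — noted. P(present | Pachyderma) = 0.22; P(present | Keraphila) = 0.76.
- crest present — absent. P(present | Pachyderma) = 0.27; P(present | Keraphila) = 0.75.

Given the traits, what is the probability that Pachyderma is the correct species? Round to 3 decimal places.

By Bayes' rule with conditional independence, the unnormalized weight for each hypothesis is prior × ∏ likelihoods (using 1 − P(present | H) for each absent trait):
  Pachyderma: 0.442 × 0.77 × 0.22 × (1 − 0.27) = 0.054659
  Keraphila: 0.558 × 0.24 × 0.76 × (1 − 0.75) = 0.025445
Normalizing constant Z = 0.054659 + 0.025445 = 0.080103.
P(Pachyderma | evidence) = 0.054659 / 0.080103 ≈ 0.682.

0.682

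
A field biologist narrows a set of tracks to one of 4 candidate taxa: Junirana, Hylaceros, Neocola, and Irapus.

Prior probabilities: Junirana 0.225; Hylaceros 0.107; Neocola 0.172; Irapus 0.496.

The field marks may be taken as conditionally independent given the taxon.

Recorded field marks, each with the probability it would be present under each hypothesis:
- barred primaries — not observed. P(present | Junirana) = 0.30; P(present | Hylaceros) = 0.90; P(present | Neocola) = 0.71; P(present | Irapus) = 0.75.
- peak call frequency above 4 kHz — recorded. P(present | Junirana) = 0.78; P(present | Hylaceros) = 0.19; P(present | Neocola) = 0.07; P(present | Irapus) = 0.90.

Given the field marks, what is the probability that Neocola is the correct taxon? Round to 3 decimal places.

Multiply each prior by the joint likelihood of the field mark pattern (using 1 − P(present | H) for each absent field mark):
  Junirana: 0.225 × (1 − 0.30) × 0.78 = 0.12285
  Hylaceros: 0.107 × (1 − 0.90) × 0.19 = 0.002033
  Neocola: 0.172 × (1 − 0.71) × 0.07 = 0.0034916
  Irapus: 0.496 × (1 − 0.75) × 0.90 = 0.1116
The unnormalized weights sum to 0.23997.
P(Neocola | evidence) = 0.0034916 / 0.23997 ≈ 0.015.

0.015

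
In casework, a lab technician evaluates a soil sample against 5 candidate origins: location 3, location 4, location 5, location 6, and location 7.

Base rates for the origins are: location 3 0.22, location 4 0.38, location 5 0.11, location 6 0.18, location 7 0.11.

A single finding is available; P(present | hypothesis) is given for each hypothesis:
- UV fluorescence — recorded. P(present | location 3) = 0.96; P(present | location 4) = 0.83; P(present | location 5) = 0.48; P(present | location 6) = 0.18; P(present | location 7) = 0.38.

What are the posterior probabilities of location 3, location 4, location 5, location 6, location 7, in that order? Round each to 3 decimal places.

0.323, 0.483, 0.081, 0.050, 0.064

By Bayes' rule, the unnormalized weight for each hypothesis is prior × likelihood:
  location 3: 0.22 × 0.96 = 0.2112
  location 4: 0.38 × 0.83 = 0.3154
  location 5: 0.11 × 0.48 = 0.0528
  location 6: 0.18 × 0.18 = 0.0324
  location 7: 0.11 × 0.38 = 0.0418
Marginal likelihood of the evidence = 0.6536.
P(location 3 | evidence) = 0.2112 / 0.6536 ≈ 0.323
P(location 4 | evidence) = 0.3154 / 0.6536 ≈ 0.483
P(location 5 | evidence) = 0.0528 / 0.6536 ≈ 0.081
P(location 6 | evidence) = 0.0324 / 0.6536 ≈ 0.050
P(location 7 | evidence) = 0.0418 / 0.6536 ≈ 0.064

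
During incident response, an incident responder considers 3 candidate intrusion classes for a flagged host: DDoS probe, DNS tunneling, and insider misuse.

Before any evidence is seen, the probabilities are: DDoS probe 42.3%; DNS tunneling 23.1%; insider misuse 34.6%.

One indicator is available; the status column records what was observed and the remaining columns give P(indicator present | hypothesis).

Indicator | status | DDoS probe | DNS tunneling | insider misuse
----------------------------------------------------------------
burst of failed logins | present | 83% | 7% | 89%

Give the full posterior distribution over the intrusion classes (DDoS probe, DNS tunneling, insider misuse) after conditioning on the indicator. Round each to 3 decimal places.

By Bayes' rule, the unnormalized weight for each hypothesis is prior × likelihood:
  DDoS probe: 0.423 × 0.83 = 0.35109
  DNS tunneling: 0.231 × 0.07 = 0.01617
  insider misuse: 0.346 × 0.89 = 0.30794
The unnormalized weights sum to 0.6752.
P(DDoS probe | evidence) = 0.35109 / 0.6752 ≈ 0.520
P(DNS tunneling | evidence) = 0.01617 / 0.6752 ≈ 0.024
P(insider misuse | evidence) = 0.30794 / 0.6752 ≈ 0.456

0.520, 0.024, 0.456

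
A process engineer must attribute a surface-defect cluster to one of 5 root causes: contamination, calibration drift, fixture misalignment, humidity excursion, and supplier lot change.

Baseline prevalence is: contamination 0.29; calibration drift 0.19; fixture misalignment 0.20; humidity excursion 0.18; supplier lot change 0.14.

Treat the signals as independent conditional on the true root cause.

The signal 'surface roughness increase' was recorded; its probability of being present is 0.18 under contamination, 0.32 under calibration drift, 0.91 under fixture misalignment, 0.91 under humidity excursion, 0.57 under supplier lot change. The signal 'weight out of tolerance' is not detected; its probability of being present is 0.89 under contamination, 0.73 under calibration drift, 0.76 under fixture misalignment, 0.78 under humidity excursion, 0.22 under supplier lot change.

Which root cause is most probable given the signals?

supplier lot change

By Bayes' rule with conditional independence, the unnormalized weight for each hypothesis is prior × ∏ likelihoods (using 1 − P(present | H) for each absent signal):
  contamination: 0.29 × 0.18 × (1 − 0.89) = 0.005742
  calibration drift: 0.19 × 0.32 × (1 − 0.73) = 0.016416
  fixture misalignment: 0.20 × 0.91 × (1 − 0.76) = 0.04368
  humidity excursion: 0.18 × 0.91 × (1 − 0.78) = 0.036036
  supplier lot change: 0.14 × 0.57 × (1 − 0.22) = 0.062244
Normalizing constant Z = 0.005742 + 0.016416 + 0.04368 + 0.036036 + 0.062244 = 0.16412.
P(contamination | evidence) ≈ 0.005742 / 0.16412 ≈ 0.035
P(calibration drift | evidence) ≈ 0.016416 / 0.16412 ≈ 0.100
P(fixture misalignment | evidence) ≈ 0.04368 / 0.16412 ≈ 0.266
P(humidity excursion | evidence) ≈ 0.036036 / 0.16412 ≈ 0.220
P(supplier lot change | evidence) ≈ 0.062244 / 0.16412 ≈ 0.379
The largest is 0.379, so supplier lot change is most probable.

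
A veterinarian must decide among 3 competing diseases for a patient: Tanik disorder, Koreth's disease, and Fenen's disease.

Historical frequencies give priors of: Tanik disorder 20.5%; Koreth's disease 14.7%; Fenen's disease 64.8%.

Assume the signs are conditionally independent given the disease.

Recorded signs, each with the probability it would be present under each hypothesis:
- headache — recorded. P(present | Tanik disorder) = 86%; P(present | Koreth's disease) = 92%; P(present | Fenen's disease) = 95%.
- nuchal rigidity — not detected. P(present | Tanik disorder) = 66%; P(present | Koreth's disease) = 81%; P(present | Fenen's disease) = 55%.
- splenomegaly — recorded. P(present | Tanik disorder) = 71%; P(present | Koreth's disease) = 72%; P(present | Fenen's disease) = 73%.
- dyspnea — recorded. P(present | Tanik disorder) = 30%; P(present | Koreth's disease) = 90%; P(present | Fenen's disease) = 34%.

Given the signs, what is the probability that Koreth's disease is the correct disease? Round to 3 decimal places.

0.170

Multiply each prior by the joint likelihood of the sign pattern (using 1 − P(present | H) for each absent sign):
  Tanik disorder: 0.205 × 0.86 × (1 − 0.66) × 0.71 × 0.30 = 0.012768
  Koreth's disease: 0.147 × 0.92 × (1 − 0.81) × 0.72 × 0.90 = 0.016651
  Fenen's disease: 0.648 × 0.95 × (1 − 0.55) × 0.73 × 0.34 = 0.068756
Normalizing constant Z = 0.012768 + 0.016651 + 0.068756 = 0.098175.
P(Koreth's disease | evidence) = 0.016651 / 0.098175 ≈ 0.170.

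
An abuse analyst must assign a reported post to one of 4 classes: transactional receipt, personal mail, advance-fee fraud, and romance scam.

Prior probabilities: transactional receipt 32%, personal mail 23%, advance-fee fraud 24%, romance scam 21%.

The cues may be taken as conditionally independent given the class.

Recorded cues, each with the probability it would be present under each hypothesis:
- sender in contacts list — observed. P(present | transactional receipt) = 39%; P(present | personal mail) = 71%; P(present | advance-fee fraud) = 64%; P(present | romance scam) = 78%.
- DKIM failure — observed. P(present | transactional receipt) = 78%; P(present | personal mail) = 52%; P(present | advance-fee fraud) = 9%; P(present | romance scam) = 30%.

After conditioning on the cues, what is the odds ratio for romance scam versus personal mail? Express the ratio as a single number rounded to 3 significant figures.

0.579

Unnormalized posterior weight (prior times the cue likelihoods) for each of the two hypotheses:
  romance scam: 0.21 × 0.78 × 0.30 = 0.04914
  personal mail: 0.23 × 0.71 × 0.52 = 0.084916
Odds(romance scam : personal mail) = 0.04914 / 0.084916 ≈ 0.579.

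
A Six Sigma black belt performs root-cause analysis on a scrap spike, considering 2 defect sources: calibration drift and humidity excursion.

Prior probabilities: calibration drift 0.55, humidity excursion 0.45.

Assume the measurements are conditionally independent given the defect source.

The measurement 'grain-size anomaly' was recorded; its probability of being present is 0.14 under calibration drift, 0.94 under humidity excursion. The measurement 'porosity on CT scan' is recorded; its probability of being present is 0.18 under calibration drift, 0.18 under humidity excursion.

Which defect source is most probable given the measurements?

By Bayes' rule with conditional independence, the unnormalized weight for each hypothesis is prior × ∏ likelihoods:
  calibration drift: 0.55 × 0.14 × 0.18 = 0.01386
  humidity excursion: 0.45 × 0.94 × 0.18 = 0.07614
Normalizing constant Z = 0.01386 + 0.07614 = 0.09.
P(calibration drift | evidence) ≈ 0.01386 / 0.09 ≈ 0.154
P(humidity excursion | evidence) ≈ 0.07614 / 0.09 ≈ 0.846
The largest is 0.846, so humidity excursion is most probable.

humidity excursion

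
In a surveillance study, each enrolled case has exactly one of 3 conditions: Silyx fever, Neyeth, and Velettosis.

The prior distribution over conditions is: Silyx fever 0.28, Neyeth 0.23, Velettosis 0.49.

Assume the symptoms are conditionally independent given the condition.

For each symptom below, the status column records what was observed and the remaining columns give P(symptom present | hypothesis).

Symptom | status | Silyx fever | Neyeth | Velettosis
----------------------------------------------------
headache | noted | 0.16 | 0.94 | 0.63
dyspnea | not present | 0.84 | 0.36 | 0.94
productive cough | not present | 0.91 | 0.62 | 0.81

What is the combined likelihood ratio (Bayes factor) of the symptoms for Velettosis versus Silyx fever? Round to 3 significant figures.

3.12

Take the product of per-symptom likelihoods under each hypothesis (using 1 − P(present | H) for each absent symptom), then divide.
  Velettosis: 0.63 × (1 − 0.94) × (1 − 0.81) = 0.007182
  Silyx fever: 0.16 × (1 − 0.84) × (1 − 0.91) = 0.002304
Bayes factor = 0.007182 / 0.002304 ≈ 3.12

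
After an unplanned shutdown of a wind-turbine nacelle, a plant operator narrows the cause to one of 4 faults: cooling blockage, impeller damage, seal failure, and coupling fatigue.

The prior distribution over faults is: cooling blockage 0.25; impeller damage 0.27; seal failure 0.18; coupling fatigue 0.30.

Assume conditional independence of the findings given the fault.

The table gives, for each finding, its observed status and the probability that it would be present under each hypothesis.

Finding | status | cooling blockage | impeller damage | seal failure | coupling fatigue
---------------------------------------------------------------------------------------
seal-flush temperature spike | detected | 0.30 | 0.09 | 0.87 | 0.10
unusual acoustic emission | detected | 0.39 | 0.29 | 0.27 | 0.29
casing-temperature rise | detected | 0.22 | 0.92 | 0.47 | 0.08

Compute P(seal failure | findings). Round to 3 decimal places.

By Bayes' rule with conditional independence, the unnormalized weight for each hypothesis is prior × ∏ likelihoods:
  cooling blockage: 0.25 × 0.30 × 0.39 × 0.22 = 0.006435
  impeller damage: 0.27 × 0.09 × 0.29 × 0.92 = 0.0064832
  seal failure: 0.18 × 0.87 × 0.27 × 0.47 = 0.019873
  coupling fatigue: 0.30 × 0.10 × 0.29 × 0.08 = 0.000696
The unnormalized weights sum to 0.033487.
P(seal failure | evidence) = 0.019873 / 0.033487 ≈ 0.593.

0.593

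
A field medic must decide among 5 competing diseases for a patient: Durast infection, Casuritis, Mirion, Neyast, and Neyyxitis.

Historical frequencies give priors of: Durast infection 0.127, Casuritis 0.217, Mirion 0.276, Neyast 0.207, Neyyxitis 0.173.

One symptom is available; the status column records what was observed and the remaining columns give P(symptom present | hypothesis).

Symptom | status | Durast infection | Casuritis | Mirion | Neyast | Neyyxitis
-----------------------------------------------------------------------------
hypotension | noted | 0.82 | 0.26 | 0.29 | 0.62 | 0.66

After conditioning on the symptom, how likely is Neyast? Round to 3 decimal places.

0.266

Multiply each prior by the likelihood of the symptom:
  Durast infection: 0.127 × 0.82 = 0.10414
  Casuritis: 0.217 × 0.26 = 0.05642
  Mirion: 0.276 × 0.29 = 0.08004
  Neyast: 0.207 × 0.62 = 0.12834
  Neyyxitis: 0.173 × 0.66 = 0.11418
The unnormalized weights sum to 0.48312.
P(Neyast | evidence) = 0.12834 / 0.48312 ≈ 0.266.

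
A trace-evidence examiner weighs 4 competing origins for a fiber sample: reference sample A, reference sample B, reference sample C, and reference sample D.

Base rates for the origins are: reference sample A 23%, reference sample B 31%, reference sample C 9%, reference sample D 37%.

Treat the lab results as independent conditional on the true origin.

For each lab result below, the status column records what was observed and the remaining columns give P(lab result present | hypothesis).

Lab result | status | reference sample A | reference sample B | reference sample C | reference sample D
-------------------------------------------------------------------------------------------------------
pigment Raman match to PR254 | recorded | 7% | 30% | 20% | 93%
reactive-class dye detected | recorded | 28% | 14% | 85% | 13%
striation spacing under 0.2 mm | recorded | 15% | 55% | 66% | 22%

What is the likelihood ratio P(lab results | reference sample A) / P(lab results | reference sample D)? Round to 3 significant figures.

0.111

Joint likelihood of the lab result pattern under each hypothesis:
  reference sample A: 0.07 × 0.28 × 0.15 = 0.00294
  reference sample D: 0.93 × 0.13 × 0.22 = 0.026598
Bayes factor = 0.00294 / 0.026598 ≈ 0.111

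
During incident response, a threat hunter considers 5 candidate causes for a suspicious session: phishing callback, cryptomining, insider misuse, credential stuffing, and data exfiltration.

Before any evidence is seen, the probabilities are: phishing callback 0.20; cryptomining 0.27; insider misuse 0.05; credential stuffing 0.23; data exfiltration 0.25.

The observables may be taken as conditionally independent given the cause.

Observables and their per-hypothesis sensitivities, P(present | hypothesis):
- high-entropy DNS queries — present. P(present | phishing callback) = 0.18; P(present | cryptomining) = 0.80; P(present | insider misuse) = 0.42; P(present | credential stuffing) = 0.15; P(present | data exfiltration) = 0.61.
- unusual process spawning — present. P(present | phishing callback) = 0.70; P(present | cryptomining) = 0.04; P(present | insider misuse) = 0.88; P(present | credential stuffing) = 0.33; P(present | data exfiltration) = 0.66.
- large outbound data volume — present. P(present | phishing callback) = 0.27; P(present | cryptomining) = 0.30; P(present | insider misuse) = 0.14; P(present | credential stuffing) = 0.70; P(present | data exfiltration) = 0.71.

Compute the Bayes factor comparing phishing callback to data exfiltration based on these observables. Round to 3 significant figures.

Take the product of per-observable likelihoods under each hypothesis, then divide.
  phishing callback: 0.18 × 0.70 × 0.27 = 0.03402
  data exfiltration: 0.61 × 0.66 × 0.71 = 0.28585
Bayes factor = 0.03402 / 0.28585 ≈ 0.119

0.119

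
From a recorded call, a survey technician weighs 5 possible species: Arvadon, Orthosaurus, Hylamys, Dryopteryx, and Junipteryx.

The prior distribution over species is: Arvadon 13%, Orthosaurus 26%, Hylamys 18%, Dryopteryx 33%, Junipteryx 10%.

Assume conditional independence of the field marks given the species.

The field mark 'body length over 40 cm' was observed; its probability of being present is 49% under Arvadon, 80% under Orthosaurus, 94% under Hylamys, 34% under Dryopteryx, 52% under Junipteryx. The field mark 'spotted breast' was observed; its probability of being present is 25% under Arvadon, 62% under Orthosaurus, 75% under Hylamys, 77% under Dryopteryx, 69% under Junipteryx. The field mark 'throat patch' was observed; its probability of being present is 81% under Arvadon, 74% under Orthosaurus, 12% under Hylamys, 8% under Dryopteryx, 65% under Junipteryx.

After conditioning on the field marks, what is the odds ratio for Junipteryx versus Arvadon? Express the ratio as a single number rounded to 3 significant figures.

The normalizing constant cancels in an odds ratio, so compute prior × likelihood for the two hypotheses only:
  Junipteryx: 0.10 × 0.52 × 0.69 × 0.65 = 0.023322
  Arvadon: 0.13 × 0.49 × 0.25 × 0.81 = 0.012899
Odds(Junipteryx : Arvadon) = 0.023322 / 0.012899 ≈ 1.81.

1.81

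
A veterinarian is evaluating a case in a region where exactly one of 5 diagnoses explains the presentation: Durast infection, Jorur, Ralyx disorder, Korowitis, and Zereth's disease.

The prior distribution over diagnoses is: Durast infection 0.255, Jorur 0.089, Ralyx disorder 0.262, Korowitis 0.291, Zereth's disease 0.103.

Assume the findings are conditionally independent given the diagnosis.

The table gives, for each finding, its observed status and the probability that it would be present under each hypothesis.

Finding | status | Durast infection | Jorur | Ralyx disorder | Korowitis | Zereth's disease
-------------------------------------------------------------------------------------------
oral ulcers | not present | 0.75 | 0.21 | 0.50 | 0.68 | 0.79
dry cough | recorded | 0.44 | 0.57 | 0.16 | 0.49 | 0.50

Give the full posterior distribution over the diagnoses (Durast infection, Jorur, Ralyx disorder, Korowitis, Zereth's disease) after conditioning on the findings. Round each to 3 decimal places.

Multiply each prior by the joint likelihood of the evidence pattern (using 1 − P(present | H) for each absent finding):
  Durast infection: 0.255 × (1 − 0.75) × 0.44 = 0.02805
  Jorur: 0.089 × (1 − 0.21) × 0.57 = 0.040077
  Ralyx disorder: 0.262 × (1 − 0.50) × 0.16 = 0.02096
  Korowitis: 0.291 × (1 − 0.68) × 0.49 = 0.045629
  Zereth's disease: 0.103 × (1 − 0.79) × 0.50 = 0.010815
Marginal likelihood of the evidence = 0.14553.
P(Durast infection | evidence) = 0.02805 / 0.14553 ≈ 0.193
P(Jorur | evidence) = 0.040077 / 0.14553 ≈ 0.275
P(Ralyx disorder | evidence) = 0.02096 / 0.14553 ≈ 0.144
P(Korowitis | evidence) = 0.045629 / 0.14553 ≈ 0.314
P(Zereth's disease | evidence) = 0.010815 / 0.14553 ≈ 0.074

0.193, 0.275, 0.144, 0.314, 0.074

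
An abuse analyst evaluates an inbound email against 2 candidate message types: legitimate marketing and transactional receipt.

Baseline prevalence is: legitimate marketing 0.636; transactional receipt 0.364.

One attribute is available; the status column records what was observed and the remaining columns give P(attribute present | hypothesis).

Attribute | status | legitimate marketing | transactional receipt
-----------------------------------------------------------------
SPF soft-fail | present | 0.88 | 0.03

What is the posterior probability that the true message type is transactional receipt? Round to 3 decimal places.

0.019

By Bayes' rule, the unnormalized weight for each hypothesis is prior × likelihood:
  legitimate marketing: 0.636 × 0.88 = 0.55968
  transactional receipt: 0.364 × 0.03 = 0.01092
Marginal likelihood of the evidence = 0.5706.
P(transactional receipt | evidence) = 0.01092 / 0.5706 ≈ 0.019.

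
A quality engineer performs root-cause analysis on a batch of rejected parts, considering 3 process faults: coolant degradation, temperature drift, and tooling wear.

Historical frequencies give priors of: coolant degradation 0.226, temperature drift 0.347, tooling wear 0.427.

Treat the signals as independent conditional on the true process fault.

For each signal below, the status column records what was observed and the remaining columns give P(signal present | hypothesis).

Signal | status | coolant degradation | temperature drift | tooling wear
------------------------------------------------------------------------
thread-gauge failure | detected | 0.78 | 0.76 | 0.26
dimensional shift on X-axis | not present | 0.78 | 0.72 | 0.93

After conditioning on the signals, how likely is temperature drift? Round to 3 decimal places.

For each hypothesis, the unnormalized posterior weight is prior × product of the signal likelihoods (using 1 − P(present | H) for each absent signal):
  coolant degradation: 0.226 × 0.78 × (1 − 0.78) = 0.038782
  temperature drift: 0.347 × 0.76 × (1 − 0.72) = 0.073842
  tooling wear: 0.427 × 0.26 × (1 − 0.93) = 0.0077714
Marginal likelihood of the evidence = 0.12039.
P(temperature drift | evidence) = 0.073842 / 0.12039 ≈ 0.613.

0.613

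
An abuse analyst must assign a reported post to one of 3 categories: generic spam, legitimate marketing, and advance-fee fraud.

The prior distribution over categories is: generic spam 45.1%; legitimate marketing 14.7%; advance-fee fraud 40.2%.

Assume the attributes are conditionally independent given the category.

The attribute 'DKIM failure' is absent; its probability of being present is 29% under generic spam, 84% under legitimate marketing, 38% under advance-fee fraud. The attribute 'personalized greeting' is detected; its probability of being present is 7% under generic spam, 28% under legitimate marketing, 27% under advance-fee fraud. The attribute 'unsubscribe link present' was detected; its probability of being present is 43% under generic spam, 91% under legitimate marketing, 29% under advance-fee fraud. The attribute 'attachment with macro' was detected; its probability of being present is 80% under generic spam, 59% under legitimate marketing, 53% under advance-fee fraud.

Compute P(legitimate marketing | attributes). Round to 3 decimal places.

By Bayes' rule with conditional independence, the unnormalized weight for each hypothesis is prior × ∏ likelihoods (using 1 − P(present | H) for each absent attribute):
  generic spam: 0.451 × (1 − 0.29) × 0.07 × 0.43 × 0.80 = 0.0077107
  legitimate marketing: 0.147 × (1 − 0.84) × 0.28 × 0.91 × 0.59 = 0.0035358
  advance-fee fraud: 0.402 × (1 − 0.38) × 0.27 × 0.29 × 0.53 = 0.010343
The unnormalized weights sum to 0.02159.
P(legitimate marketing | evidence) = 0.0035358 / 0.02159 ≈ 0.164.

0.164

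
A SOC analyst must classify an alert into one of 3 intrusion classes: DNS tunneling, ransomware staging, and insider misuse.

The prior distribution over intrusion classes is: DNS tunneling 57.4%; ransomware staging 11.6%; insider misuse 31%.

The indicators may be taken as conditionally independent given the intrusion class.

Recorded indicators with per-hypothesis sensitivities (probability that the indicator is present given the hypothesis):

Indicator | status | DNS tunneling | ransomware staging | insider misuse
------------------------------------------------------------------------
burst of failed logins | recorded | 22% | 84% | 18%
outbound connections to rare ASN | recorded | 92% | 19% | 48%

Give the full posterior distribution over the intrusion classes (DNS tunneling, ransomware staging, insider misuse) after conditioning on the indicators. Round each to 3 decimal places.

For each hypothesis, the unnormalized posterior weight is prior × product of the indicator likelihoods:
  DNS tunneling: 0.574 × 0.22 × 0.92 = 0.11618
  ransomware staging: 0.116 × 0.84 × 0.19 = 0.018514
  insider misuse: 0.310 × 0.18 × 0.48 = 0.026784
Marginal likelihood of the evidence = 0.16148.
P(DNS tunneling | evidence) = 0.11618 / 0.16148 ≈ 0.719
P(ransomware staging | evidence) = 0.018514 / 0.16148 ≈ 0.115
P(insider misuse | evidence) = 0.026784 / 0.16148 ≈ 0.166

0.719, 0.115, 0.166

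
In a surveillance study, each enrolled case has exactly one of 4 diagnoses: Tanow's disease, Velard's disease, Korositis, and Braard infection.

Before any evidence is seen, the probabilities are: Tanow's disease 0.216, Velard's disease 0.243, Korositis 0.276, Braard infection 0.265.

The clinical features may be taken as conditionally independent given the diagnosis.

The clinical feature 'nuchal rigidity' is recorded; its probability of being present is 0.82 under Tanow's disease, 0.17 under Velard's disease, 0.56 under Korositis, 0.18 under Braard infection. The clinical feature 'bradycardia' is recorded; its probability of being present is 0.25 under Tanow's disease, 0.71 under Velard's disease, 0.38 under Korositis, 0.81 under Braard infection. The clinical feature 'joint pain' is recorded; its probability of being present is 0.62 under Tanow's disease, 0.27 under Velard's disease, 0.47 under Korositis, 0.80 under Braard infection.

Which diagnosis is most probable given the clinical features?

For each hypothesis, the unnormalized posterior weight is prior × product of the clinical feature likelihoods:
  Tanow's disease: 0.216 × 0.82 × 0.25 × 0.62 = 0.027454
  Velard's disease: 0.243 × 0.17 × 0.71 × 0.27 = 0.0079191
  Korositis: 0.276 × 0.56 × 0.38 × 0.47 = 0.027604
  Braard infection: 0.265 × 0.18 × 0.81 × 0.80 = 0.03091
The unnormalized weights sum to 0.093887.
P(Tanow's disease | evidence) ≈ 0.027454 / 0.093887 ≈ 0.292
P(Velard's disease | evidence) ≈ 0.0079191 / 0.093887 ≈ 0.084
P(Korositis | evidence) ≈ 0.027604 / 0.093887 ≈ 0.294
P(Braard infection | evidence) ≈ 0.03091 / 0.093887 ≈ 0.329
The largest is 0.329, so Braard infection is most probable.

Braard infection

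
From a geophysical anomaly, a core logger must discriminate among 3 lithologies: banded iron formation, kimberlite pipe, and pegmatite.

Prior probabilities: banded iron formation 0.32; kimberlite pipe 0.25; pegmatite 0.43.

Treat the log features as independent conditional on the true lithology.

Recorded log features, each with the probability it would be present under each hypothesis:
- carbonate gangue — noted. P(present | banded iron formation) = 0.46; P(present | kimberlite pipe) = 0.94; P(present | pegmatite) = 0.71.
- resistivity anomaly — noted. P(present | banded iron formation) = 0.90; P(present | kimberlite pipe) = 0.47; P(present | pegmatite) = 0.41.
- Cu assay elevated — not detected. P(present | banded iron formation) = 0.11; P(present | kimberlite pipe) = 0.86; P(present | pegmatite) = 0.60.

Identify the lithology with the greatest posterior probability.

By Bayes' rule with conditional independence, the unnormalized weight for each hypothesis is prior × ∏ likelihoods (using 1 − P(present | H) for each absent log feature):
  banded iron formation: 0.32 × 0.46 × 0.90 × (1 − 0.11) = 0.11791
  kimberlite pipe: 0.25 × 0.94 × 0.47 × (1 − 0.86) = 0.015463
  pegmatite: 0.43 × 0.71 × 0.41 × (1 − 0.60) = 0.050069
Marginal likelihood of the evidence = 0.18344.
P(banded iron formation | evidence) ≈ 0.11791 / 0.18344 ≈ 0.643
P(kimberlite pipe | evidence) ≈ 0.015463 / 0.18344 ≈ 0.084
P(pegmatite | evidence) ≈ 0.050069 / 0.18344 ≈ 0.273
The largest is 0.643, so banded iron formation is most probable.

banded iron formation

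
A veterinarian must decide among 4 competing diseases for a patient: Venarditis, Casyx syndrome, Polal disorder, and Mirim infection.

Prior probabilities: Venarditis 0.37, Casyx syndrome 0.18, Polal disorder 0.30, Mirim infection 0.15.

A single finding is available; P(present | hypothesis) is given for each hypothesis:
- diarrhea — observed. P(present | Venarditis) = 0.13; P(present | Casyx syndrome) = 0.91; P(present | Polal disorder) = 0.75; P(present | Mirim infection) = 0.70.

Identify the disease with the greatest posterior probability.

By Bayes' rule, the unnormalized weight for each hypothesis is prior × likelihood:
  Venarditis: 0.37 × 0.13 = 0.0481
  Casyx syndrome: 0.18 × 0.91 = 0.1638
  Polal disorder: 0.30 × 0.75 = 0.225
  Mirim infection: 0.15 × 0.70 = 0.105
Normalizing constant Z = 0.0481 + 0.1638 + 0.225 + 0.105 = 0.5419.
P(Venarditis | evidence) ≈ 0.0481 / 0.5419 ≈ 0.089
P(Casyx syndrome | evidence) ≈ 0.1638 / 0.5419 ≈ 0.302
P(Polal disorder | evidence) ≈ 0.225 / 0.5419 ≈ 0.415
P(Mirim infection | evidence) ≈ 0.105 / 0.5419 ≈ 0.194
The largest is 0.415, so Polal disorder is most probable.

Polal disorder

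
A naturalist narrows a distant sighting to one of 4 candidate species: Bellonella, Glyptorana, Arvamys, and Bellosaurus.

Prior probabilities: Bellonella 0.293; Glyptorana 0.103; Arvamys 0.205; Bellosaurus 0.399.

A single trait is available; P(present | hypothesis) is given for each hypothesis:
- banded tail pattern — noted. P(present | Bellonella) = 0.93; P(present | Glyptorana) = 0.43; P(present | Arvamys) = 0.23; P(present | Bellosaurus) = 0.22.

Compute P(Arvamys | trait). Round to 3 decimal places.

Multiply each prior by the likelihood of the trait:
  Bellonella: 0.293 × 0.93 = 0.27249
  Glyptorana: 0.103 × 0.43 = 0.04429
  Arvamys: 0.205 × 0.23 = 0.04715
  Bellosaurus: 0.399 × 0.22 = 0.08778
The unnormalized weights sum to 0.45171.
P(Arvamys | evidence) = 0.04715 / 0.45171 ≈ 0.104.

0.104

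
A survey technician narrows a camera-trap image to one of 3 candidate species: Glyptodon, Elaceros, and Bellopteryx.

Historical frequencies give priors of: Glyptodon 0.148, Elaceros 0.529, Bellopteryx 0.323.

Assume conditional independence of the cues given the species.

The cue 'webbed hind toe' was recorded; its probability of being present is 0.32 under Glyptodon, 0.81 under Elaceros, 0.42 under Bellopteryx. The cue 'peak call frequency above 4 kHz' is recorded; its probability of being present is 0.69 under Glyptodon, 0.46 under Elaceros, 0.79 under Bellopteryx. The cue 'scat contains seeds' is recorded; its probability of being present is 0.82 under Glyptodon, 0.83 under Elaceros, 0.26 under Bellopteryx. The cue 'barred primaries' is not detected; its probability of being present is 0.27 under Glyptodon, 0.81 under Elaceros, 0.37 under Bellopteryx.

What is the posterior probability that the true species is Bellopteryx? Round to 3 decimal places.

0.257

By Bayes' rule with conditional independence, the unnormalized weight for each hypothesis is prior × ∏ likelihoods (using 1 − P(present | H) for each absent cue):
  Glyptodon: 0.148 × 0.32 × 0.69 × 0.82 × (1 − 0.27) = 0.019561
  Elaceros: 0.529 × 0.81 × 0.46 × 0.83 × (1 − 0.81) = 0.031084
  Bellopteryx: 0.323 × 0.42 × 0.79 × 0.26 × (1 − 0.37) = 0.017555
Marginal likelihood of the evidence = 0.068199.
P(Bellopteryx | evidence) = 0.017555 / 0.068199 ≈ 0.257.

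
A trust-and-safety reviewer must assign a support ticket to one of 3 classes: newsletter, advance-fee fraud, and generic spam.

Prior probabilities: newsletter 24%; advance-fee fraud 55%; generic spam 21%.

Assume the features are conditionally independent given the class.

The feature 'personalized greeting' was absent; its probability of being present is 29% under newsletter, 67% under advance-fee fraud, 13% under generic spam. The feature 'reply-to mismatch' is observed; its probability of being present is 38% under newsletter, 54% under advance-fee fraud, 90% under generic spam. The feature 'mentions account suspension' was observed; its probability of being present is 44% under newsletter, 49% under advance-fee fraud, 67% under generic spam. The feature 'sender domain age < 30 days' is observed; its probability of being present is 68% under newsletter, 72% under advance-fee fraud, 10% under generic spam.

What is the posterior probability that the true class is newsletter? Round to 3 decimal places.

0.298

For each hypothesis, the unnormalized posterior weight is prior × product of the feature likelihoods (using 1 − P(present | H) for each absent feature):
  newsletter: 0.24 × (1 − 0.29) × 0.38 × 0.44 × 0.68 = 0.019374
  advance-fee fraud: 0.55 × (1 − 0.67) × 0.54 × 0.49 × 0.72 = 0.034578
  generic spam: 0.21 × (1 − 0.13) × 0.90 × 0.67 × 0.10 = 0.011017
The unnormalized weights sum to 0.064969.
P(newsletter | evidence) = 0.019374 / 0.064969 ≈ 0.298.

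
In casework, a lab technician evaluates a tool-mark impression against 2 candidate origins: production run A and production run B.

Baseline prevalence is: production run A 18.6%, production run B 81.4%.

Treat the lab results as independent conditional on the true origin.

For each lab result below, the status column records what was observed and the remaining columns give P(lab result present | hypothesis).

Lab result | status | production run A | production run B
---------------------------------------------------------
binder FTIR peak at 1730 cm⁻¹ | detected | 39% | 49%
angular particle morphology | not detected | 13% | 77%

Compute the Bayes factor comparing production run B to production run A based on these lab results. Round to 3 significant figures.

Joint likelihood of the lab result pattern under each hypothesis (using 1 − P(present | H) for each absent lab result):
  production run B: 0.49 × (1 − 0.77) = 0.1127
  production run A: 0.39 × (1 − 0.13) = 0.3393
Bayes factor = 0.1127 / 0.3393 ≈ 0.332

0.332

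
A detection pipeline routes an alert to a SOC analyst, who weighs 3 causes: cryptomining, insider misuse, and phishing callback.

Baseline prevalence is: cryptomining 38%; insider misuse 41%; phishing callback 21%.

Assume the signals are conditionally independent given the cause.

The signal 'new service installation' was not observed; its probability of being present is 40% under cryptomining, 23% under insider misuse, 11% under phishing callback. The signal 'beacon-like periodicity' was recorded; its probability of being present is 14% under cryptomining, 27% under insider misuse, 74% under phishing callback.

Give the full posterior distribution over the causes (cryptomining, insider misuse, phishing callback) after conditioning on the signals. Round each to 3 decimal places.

0.125, 0.334, 0.541

Multiply each prior by the joint likelihood of the signal pattern (using 1 − P(present | H) for each absent signal):
  cryptomining: 0.38 × (1 − 0.40) × 0.14 = 0.03192
  insider misuse: 0.41 × (1 − 0.23) × 0.27 = 0.085239
  phishing callback: 0.21 × (1 − 0.11) × 0.74 = 0.13831
The unnormalized weights sum to 0.25546.
P(cryptomining | evidence) = 0.03192 / 0.25546 ≈ 0.125
P(insider misuse | evidence) = 0.085239 / 0.25546 ≈ 0.334
P(phishing callback | evidence) = 0.13831 / 0.25546 ≈ 0.541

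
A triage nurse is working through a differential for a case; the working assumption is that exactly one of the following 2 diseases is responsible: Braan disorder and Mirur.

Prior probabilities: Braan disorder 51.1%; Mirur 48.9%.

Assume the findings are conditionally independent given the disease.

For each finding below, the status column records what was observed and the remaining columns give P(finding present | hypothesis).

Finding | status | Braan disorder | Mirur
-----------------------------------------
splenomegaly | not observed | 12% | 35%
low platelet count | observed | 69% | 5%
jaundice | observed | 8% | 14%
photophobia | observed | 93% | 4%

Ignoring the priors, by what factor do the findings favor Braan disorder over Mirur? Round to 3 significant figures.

Take the product of per-finding likelihoods under each hypothesis (using 1 − P(present | H) for each absent finding), then divide.
  Braan disorder: (1 − 0.12) × 0.69 × 0.08 × 0.93 = 0.045176
  Mirur: (1 − 0.35) × 0.05 × 0.14 × 0.04 = 0.000182
Bayes factor = 0.045176 / 0.000182 ≈ 248

248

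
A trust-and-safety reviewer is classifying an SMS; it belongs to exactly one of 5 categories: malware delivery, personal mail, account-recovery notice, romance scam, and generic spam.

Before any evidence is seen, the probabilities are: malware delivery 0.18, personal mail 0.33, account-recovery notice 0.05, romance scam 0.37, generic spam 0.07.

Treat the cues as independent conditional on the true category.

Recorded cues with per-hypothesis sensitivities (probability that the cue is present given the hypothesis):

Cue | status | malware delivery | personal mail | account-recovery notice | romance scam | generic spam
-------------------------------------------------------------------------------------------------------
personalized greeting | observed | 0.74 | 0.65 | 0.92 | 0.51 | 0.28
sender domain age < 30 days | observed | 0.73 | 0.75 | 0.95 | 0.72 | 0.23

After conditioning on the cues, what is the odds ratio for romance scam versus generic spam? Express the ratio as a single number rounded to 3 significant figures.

The normalizing constant cancels in an odds ratio, so compute prior × likelihood for the two hypotheses only:
  romance scam: 0.37 × 0.51 × 0.72 = 0.13586
  generic spam: 0.07 × 0.28 × 0.23 = 0.004508
Odds(romance scam : generic spam) = 0.13586 / 0.004508 ≈ 30.1.

30.1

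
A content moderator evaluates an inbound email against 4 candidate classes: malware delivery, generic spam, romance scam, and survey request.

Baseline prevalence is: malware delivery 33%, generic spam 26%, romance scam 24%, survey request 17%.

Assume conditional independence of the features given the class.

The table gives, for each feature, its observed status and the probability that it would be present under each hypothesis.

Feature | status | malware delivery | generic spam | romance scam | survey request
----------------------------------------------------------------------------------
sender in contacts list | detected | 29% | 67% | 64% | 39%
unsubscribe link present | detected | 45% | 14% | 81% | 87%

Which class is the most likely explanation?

romance scam

By Bayes' rule with conditional independence, the unnormalized weight for each hypothesis is prior × ∏ likelihoods:
  malware delivery: 0.33 × 0.29 × 0.45 = 0.043065
  generic spam: 0.26 × 0.67 × 0.14 = 0.024388
  romance scam: 0.24 × 0.64 × 0.81 = 0.12442
  survey request: 0.17 × 0.39 × 0.87 = 0.057681
The unnormalized weights sum to 0.24955.
P(malware delivery | evidence) ≈ 0.043065 / 0.24955 ≈ 0.173
P(generic spam | evidence) ≈ 0.024388 / 0.24955 ≈ 0.098
P(romance scam | evidence) ≈ 0.12442 / 0.24955 ≈ 0.499
P(survey request | evidence) ≈ 0.057681 / 0.24955 ≈ 0.231
The largest is 0.499, so romance scam is most probable.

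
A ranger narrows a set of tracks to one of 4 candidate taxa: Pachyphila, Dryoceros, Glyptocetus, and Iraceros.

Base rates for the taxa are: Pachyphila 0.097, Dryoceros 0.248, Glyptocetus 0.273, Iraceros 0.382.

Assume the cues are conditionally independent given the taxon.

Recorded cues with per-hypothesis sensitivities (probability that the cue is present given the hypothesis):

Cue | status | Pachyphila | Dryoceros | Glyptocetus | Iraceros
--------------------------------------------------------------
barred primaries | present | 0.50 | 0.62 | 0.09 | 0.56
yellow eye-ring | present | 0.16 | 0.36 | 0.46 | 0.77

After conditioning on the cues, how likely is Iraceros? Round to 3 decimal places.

0.689

For each hypothesis, the unnormalized posterior weight is prior × product of the cue likelihoods:
  Pachyphila: 0.097 × 0.50 × 0.16 = 0.00776
  Dryoceros: 0.248 × 0.62 × 0.36 = 0.055354
  Glyptocetus: 0.273 × 0.09 × 0.46 = 0.011302
  Iraceros: 0.382 × 0.56 × 0.77 = 0.16472
Normalizing constant Z = 0.00776 + 0.055354 + 0.011302 + 0.16472 = 0.23913.
P(Iraceros | evidence) = 0.16472 / 0.23913 ≈ 0.689.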